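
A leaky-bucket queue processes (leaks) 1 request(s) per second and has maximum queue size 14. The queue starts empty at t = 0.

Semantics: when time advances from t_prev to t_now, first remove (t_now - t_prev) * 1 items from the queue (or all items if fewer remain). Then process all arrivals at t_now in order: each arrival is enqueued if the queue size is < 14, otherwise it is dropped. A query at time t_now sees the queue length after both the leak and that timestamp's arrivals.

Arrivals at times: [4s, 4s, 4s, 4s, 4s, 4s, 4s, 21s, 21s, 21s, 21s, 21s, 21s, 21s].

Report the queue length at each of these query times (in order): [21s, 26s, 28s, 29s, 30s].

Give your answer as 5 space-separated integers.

Answer: 7 2 0 0 0

Derivation:
Queue lengths at query times:
  query t=21s: backlog = 7
  query t=26s: backlog = 2
  query t=28s: backlog = 0
  query t=29s: backlog = 0
  query t=30s: backlog = 0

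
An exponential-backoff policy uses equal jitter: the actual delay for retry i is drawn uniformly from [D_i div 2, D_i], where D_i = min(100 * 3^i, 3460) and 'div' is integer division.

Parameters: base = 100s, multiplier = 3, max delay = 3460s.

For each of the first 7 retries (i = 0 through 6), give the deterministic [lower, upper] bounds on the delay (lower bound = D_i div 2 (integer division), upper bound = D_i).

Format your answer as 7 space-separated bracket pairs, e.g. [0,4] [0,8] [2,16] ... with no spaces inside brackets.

Answer: [50,100] [150,300] [450,900] [1350,2700] [1730,3460] [1730,3460] [1730,3460]

Derivation:
Computing bounds per retry:
  i=0: D_i=min(100*3^0,3460)=100, bounds=[50,100]
  i=1: D_i=min(100*3^1,3460)=300, bounds=[150,300]
  i=2: D_i=min(100*3^2,3460)=900, bounds=[450,900]
  i=3: D_i=min(100*3^3,3460)=2700, bounds=[1350,2700]
  i=4: D_i=min(100*3^4,3460)=3460, bounds=[1730,3460]
  i=5: D_i=min(100*3^5,3460)=3460, bounds=[1730,3460]
  i=6: D_i=min(100*3^6,3460)=3460, bounds=[1730,3460]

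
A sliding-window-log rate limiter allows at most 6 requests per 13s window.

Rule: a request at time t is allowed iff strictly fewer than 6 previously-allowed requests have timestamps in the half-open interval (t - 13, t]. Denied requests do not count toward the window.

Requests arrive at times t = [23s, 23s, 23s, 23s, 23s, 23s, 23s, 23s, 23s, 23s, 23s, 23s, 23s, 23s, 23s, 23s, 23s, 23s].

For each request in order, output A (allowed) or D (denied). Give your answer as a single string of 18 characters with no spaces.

Tracking allowed requests in the window:
  req#1 t=23s: ALLOW
  req#2 t=23s: ALLOW
  req#3 t=23s: ALLOW
  req#4 t=23s: ALLOW
  req#5 t=23s: ALLOW
  req#6 t=23s: ALLOW
  req#7 t=23s: DENY
  req#8 t=23s: DENY
  req#9 t=23s: DENY
  req#10 t=23s: DENY
  req#11 t=23s: DENY
  req#12 t=23s: DENY
  req#13 t=23s: DENY
  req#14 t=23s: DENY
  req#15 t=23s: DENY
  req#16 t=23s: DENY
  req#17 t=23s: DENY
  req#18 t=23s: DENY

Answer: AAAAAADDDDDDDDDDDD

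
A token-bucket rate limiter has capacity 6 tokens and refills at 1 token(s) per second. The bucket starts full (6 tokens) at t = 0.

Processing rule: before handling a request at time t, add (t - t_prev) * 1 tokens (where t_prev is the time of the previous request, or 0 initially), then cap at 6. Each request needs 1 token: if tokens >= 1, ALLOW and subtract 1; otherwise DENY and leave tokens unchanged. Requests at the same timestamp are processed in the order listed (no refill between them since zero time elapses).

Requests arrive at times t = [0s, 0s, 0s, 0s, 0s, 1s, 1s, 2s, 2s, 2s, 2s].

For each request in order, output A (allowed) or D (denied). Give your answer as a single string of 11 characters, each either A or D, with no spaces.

Simulating step by step:
  req#1 t=0s: ALLOW
  req#2 t=0s: ALLOW
  req#3 t=0s: ALLOW
  req#4 t=0s: ALLOW
  req#5 t=0s: ALLOW
  req#6 t=1s: ALLOW
  req#7 t=1s: ALLOW
  req#8 t=2s: ALLOW
  req#9 t=2s: DENY
  req#10 t=2s: DENY
  req#11 t=2s: DENY

Answer: AAAAAAAADDD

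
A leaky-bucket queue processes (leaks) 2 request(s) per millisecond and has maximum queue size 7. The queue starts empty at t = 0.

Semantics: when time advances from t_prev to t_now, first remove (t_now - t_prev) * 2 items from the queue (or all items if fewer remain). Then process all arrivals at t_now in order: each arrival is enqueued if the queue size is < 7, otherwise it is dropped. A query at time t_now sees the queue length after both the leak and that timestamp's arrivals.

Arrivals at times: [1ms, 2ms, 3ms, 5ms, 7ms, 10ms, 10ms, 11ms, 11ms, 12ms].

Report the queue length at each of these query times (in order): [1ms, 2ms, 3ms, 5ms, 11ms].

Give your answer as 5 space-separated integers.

Queue lengths at query times:
  query t=1ms: backlog = 1
  query t=2ms: backlog = 1
  query t=3ms: backlog = 1
  query t=5ms: backlog = 1
  query t=11ms: backlog = 2

Answer: 1 1 1 1 2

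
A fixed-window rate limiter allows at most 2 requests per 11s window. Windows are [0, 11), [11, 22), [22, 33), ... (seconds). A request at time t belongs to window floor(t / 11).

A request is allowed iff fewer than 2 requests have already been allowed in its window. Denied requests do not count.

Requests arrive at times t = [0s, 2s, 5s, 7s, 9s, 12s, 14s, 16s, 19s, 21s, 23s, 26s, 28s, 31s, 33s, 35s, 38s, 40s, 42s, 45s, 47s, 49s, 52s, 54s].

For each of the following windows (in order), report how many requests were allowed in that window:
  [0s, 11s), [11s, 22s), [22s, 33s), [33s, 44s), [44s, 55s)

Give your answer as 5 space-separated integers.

Processing requests:
  req#1 t=0s (window 0): ALLOW
  req#2 t=2s (window 0): ALLOW
  req#3 t=5s (window 0): DENY
  req#4 t=7s (window 0): DENY
  req#5 t=9s (window 0): DENY
  req#6 t=12s (window 1): ALLOW
  req#7 t=14s (window 1): ALLOW
  req#8 t=16s (window 1): DENY
  req#9 t=19s (window 1): DENY
  req#10 t=21s (window 1): DENY
  req#11 t=23s (window 2): ALLOW
  req#12 t=26s (window 2): ALLOW
  req#13 t=28s (window 2): DENY
  req#14 t=31s (window 2): DENY
  req#15 t=33s (window 3): ALLOW
  req#16 t=35s (window 3): ALLOW
  req#17 t=38s (window 3): DENY
  req#18 t=40s (window 3): DENY
  req#19 t=42s (window 3): DENY
  req#20 t=45s (window 4): ALLOW
  req#21 t=47s (window 4): ALLOW
  req#22 t=49s (window 4): DENY
  req#23 t=52s (window 4): DENY
  req#24 t=54s (window 4): DENY

Allowed counts by window: 2 2 2 2 2

Answer: 2 2 2 2 2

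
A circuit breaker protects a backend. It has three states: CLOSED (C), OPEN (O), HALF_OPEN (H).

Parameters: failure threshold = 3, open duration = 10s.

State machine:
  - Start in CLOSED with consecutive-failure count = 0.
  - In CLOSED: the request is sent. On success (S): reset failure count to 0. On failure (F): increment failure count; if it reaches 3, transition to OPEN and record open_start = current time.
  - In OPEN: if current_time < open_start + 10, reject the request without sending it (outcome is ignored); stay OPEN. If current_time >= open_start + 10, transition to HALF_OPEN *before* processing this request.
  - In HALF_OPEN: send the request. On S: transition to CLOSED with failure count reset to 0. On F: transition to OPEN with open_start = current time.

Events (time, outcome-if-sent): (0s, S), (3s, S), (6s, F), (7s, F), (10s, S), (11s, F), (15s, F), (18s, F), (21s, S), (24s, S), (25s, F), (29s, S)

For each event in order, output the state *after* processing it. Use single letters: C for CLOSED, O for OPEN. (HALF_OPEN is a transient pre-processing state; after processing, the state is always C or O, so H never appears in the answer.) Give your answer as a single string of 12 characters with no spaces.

State after each event:
  event#1 t=0s outcome=S: state=CLOSED
  event#2 t=3s outcome=S: state=CLOSED
  event#3 t=6s outcome=F: state=CLOSED
  event#4 t=7s outcome=F: state=CLOSED
  event#5 t=10s outcome=S: state=CLOSED
  event#6 t=11s outcome=F: state=CLOSED
  event#7 t=15s outcome=F: state=CLOSED
  event#8 t=18s outcome=F: state=OPEN
  event#9 t=21s outcome=S: state=OPEN
  event#10 t=24s outcome=S: state=OPEN
  event#11 t=25s outcome=F: state=OPEN
  event#12 t=29s outcome=S: state=CLOSED

Answer: CCCCCCCOOOOC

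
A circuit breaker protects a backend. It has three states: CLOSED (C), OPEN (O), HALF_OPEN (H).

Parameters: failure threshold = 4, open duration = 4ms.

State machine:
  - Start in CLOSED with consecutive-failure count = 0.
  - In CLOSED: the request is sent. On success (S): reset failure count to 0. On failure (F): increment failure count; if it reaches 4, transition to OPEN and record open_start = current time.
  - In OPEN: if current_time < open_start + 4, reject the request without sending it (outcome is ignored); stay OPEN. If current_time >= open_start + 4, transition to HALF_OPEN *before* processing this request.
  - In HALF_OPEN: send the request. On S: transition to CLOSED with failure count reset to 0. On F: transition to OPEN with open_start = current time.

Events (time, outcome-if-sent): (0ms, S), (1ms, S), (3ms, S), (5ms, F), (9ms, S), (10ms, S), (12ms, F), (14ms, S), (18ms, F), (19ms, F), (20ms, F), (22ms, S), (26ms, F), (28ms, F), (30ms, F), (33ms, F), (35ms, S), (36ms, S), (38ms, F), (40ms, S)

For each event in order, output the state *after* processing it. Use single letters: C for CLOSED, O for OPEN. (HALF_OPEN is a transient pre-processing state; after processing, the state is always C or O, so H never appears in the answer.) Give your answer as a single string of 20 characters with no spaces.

Answer: CCCCCCCCCCCCCCCOOOOO

Derivation:
State after each event:
  event#1 t=0ms outcome=S: state=CLOSED
  event#2 t=1ms outcome=S: state=CLOSED
  event#3 t=3ms outcome=S: state=CLOSED
  event#4 t=5ms outcome=F: state=CLOSED
  event#5 t=9ms outcome=S: state=CLOSED
  event#6 t=10ms outcome=S: state=CLOSED
  event#7 t=12ms outcome=F: state=CLOSED
  event#8 t=14ms outcome=S: state=CLOSED
  event#9 t=18ms outcome=F: state=CLOSED
  event#10 t=19ms outcome=F: state=CLOSED
  event#11 t=20ms outcome=F: state=CLOSED
  event#12 t=22ms outcome=S: state=CLOSED
  event#13 t=26ms outcome=F: state=CLOSED
  event#14 t=28ms outcome=F: state=CLOSED
  event#15 t=30ms outcome=F: state=CLOSED
  event#16 t=33ms outcome=F: state=OPEN
  event#17 t=35ms outcome=S: state=OPEN
  event#18 t=36ms outcome=S: state=OPEN
  event#19 t=38ms outcome=F: state=OPEN
  event#20 t=40ms outcome=S: state=OPEN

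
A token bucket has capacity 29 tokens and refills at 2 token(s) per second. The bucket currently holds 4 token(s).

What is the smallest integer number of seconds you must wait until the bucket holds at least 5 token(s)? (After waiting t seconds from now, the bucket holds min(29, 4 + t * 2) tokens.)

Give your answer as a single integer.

Answer: 1

Derivation:
Need 4 + t * 2 >= 5, so t >= 1/2.
Smallest integer t = ceil(1/2) = 1.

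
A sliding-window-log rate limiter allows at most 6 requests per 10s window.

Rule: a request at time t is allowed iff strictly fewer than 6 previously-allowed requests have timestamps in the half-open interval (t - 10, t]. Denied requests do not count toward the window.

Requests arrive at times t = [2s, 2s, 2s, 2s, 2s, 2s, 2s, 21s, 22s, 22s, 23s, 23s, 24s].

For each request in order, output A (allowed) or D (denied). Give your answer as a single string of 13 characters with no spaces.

Tracking allowed requests in the window:
  req#1 t=2s: ALLOW
  req#2 t=2s: ALLOW
  req#3 t=2s: ALLOW
  req#4 t=2s: ALLOW
  req#5 t=2s: ALLOW
  req#6 t=2s: ALLOW
  req#7 t=2s: DENY
  req#8 t=21s: ALLOW
  req#9 t=22s: ALLOW
  req#10 t=22s: ALLOW
  req#11 t=23s: ALLOW
  req#12 t=23s: ALLOW
  req#13 t=24s: ALLOW

Answer: AAAAAADAAAAAA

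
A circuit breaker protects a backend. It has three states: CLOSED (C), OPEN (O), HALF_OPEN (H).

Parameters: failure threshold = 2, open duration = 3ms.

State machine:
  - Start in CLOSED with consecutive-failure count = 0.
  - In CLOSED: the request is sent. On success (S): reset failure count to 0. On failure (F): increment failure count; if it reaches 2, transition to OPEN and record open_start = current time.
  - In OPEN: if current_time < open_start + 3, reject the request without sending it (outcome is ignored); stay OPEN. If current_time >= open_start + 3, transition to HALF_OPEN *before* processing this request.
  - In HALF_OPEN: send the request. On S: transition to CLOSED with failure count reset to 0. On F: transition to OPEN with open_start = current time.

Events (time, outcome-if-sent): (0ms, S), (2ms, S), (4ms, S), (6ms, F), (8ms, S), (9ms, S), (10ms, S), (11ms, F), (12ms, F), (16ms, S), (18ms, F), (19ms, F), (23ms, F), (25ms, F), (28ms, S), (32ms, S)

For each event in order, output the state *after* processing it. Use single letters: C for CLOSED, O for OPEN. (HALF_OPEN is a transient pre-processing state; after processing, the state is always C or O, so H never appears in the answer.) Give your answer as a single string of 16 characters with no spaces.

State after each event:
  event#1 t=0ms outcome=S: state=CLOSED
  event#2 t=2ms outcome=S: state=CLOSED
  event#3 t=4ms outcome=S: state=CLOSED
  event#4 t=6ms outcome=F: state=CLOSED
  event#5 t=8ms outcome=S: state=CLOSED
  event#6 t=9ms outcome=S: state=CLOSED
  event#7 t=10ms outcome=S: state=CLOSED
  event#8 t=11ms outcome=F: state=CLOSED
  event#9 t=12ms outcome=F: state=OPEN
  event#10 t=16ms outcome=S: state=CLOSED
  event#11 t=18ms outcome=F: state=CLOSED
  event#12 t=19ms outcome=F: state=OPEN
  event#13 t=23ms outcome=F: state=OPEN
  event#14 t=25ms outcome=F: state=OPEN
  event#15 t=28ms outcome=S: state=CLOSED
  event#16 t=32ms outcome=S: state=CLOSED

Answer: CCCCCCCCOCCOOOCC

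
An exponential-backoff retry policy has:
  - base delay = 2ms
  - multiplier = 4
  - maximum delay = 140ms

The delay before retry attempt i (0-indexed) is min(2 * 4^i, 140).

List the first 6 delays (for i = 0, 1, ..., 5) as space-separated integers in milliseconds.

Computing each delay:
  i=0: min(2*4^0, 140) = 2
  i=1: min(2*4^1, 140) = 8
  i=2: min(2*4^2, 140) = 32
  i=3: min(2*4^3, 140) = 128
  i=4: min(2*4^4, 140) = 140
  i=5: min(2*4^5, 140) = 140

Answer: 2 8 32 128 140 140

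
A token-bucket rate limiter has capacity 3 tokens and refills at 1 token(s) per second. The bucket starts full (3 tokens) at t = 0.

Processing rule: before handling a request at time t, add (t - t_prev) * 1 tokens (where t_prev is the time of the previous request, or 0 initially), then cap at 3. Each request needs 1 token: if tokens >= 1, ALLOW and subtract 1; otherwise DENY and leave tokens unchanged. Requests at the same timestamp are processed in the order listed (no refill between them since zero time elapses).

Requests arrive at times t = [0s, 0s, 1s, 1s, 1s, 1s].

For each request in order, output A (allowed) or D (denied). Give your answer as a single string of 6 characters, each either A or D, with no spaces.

Answer: AAAADD

Derivation:
Simulating step by step:
  req#1 t=0s: ALLOW
  req#2 t=0s: ALLOW
  req#3 t=1s: ALLOW
  req#4 t=1s: ALLOW
  req#5 t=1s: DENY
  req#6 t=1s: DENY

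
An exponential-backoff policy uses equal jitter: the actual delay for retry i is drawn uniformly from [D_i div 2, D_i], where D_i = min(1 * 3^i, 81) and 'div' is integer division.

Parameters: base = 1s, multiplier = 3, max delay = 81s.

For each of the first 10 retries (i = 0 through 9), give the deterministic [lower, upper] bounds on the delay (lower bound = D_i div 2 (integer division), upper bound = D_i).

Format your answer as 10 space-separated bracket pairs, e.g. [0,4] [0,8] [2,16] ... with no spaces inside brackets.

Answer: [0,1] [1,3] [4,9] [13,27] [40,81] [40,81] [40,81] [40,81] [40,81] [40,81]

Derivation:
Computing bounds per retry:
  i=0: D_i=min(1*3^0,81)=1, bounds=[0,1]
  i=1: D_i=min(1*3^1,81)=3, bounds=[1,3]
  i=2: D_i=min(1*3^2,81)=9, bounds=[4,9]
  i=3: D_i=min(1*3^3,81)=27, bounds=[13,27]
  i=4: D_i=min(1*3^4,81)=81, bounds=[40,81]
  i=5: D_i=min(1*3^5,81)=81, bounds=[40,81]
  i=6: D_i=min(1*3^6,81)=81, bounds=[40,81]
  i=7: D_i=min(1*3^7,81)=81, bounds=[40,81]
  i=8: D_i=min(1*3^8,81)=81, bounds=[40,81]
  i=9: D_i=min(1*3^9,81)=81, bounds=[40,81]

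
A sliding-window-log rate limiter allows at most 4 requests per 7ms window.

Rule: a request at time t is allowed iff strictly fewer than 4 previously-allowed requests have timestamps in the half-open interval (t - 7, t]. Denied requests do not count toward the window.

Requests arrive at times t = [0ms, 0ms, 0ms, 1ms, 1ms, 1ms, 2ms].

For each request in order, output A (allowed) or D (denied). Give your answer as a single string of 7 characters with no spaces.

Answer: AAAADDD

Derivation:
Tracking allowed requests in the window:
  req#1 t=0ms: ALLOW
  req#2 t=0ms: ALLOW
  req#3 t=0ms: ALLOW
  req#4 t=1ms: ALLOW
  req#5 t=1ms: DENY
  req#6 t=1ms: DENY
  req#7 t=2ms: DENY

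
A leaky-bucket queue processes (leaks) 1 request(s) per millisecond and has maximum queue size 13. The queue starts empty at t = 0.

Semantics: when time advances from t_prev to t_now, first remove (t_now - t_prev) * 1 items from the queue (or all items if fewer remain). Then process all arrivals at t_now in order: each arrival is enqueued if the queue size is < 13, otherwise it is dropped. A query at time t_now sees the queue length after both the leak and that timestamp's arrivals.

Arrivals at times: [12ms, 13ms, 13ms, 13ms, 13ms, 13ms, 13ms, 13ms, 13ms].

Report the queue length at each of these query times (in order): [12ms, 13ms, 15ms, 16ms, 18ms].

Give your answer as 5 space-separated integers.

Queue lengths at query times:
  query t=12ms: backlog = 1
  query t=13ms: backlog = 8
  query t=15ms: backlog = 6
  query t=16ms: backlog = 5
  query t=18ms: backlog = 3

Answer: 1 8 6 5 3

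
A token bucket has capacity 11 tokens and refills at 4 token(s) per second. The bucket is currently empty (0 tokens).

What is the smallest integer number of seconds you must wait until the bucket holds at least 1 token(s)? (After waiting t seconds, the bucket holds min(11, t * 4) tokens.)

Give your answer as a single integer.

Need t * 4 >= 1, so t >= 1/4.
Smallest integer t = ceil(1/4) = 1.

Answer: 1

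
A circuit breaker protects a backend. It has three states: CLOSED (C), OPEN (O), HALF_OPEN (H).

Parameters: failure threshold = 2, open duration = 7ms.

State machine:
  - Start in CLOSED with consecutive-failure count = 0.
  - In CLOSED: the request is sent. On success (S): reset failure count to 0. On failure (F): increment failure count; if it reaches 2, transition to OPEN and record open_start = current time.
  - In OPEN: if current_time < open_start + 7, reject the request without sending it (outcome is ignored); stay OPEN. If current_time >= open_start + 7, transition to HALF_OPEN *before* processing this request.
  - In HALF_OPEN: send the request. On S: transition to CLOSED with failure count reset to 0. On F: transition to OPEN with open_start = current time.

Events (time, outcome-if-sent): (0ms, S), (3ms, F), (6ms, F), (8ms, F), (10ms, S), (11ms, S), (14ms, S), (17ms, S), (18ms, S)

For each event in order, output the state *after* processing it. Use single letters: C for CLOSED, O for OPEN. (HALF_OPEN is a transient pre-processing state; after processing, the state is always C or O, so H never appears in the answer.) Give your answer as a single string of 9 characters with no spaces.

State after each event:
  event#1 t=0ms outcome=S: state=CLOSED
  event#2 t=3ms outcome=F: state=CLOSED
  event#3 t=6ms outcome=F: state=OPEN
  event#4 t=8ms outcome=F: state=OPEN
  event#5 t=10ms outcome=S: state=OPEN
  event#6 t=11ms outcome=S: state=OPEN
  event#7 t=14ms outcome=S: state=CLOSED
  event#8 t=17ms outcome=S: state=CLOSED
  event#9 t=18ms outcome=S: state=CLOSED

Answer: CCOOOOCCC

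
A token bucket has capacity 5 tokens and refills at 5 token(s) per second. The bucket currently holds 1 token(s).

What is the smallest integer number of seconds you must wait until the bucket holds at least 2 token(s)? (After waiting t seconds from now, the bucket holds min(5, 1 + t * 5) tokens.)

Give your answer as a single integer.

Need 1 + t * 5 >= 2, so t >= 1/5.
Smallest integer t = ceil(1/5) = 1.

Answer: 1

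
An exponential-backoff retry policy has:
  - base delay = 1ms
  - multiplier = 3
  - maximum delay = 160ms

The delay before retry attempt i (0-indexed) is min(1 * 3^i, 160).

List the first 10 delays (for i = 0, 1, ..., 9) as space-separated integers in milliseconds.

Answer: 1 3 9 27 81 160 160 160 160 160

Derivation:
Computing each delay:
  i=0: min(1*3^0, 160) = 1
  i=1: min(1*3^1, 160) = 3
  i=2: min(1*3^2, 160) = 9
  i=3: min(1*3^3, 160) = 27
  i=4: min(1*3^4, 160) = 81
  i=5: min(1*3^5, 160) = 160
  i=6: min(1*3^6, 160) = 160
  i=7: min(1*3^7, 160) = 160
  i=8: min(1*3^8, 160) = 160
  i=9: min(1*3^9, 160) = 160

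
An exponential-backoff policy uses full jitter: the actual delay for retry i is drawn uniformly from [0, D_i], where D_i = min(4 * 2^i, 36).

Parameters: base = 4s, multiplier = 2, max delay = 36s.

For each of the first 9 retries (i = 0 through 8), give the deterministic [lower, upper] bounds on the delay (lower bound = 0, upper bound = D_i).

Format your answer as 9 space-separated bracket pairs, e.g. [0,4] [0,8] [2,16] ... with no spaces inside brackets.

Computing bounds per retry:
  i=0: D_i=min(4*2^0,36)=4, bounds=[0,4]
  i=1: D_i=min(4*2^1,36)=8, bounds=[0,8]
  i=2: D_i=min(4*2^2,36)=16, bounds=[0,16]
  i=3: D_i=min(4*2^3,36)=32, bounds=[0,32]
  i=4: D_i=min(4*2^4,36)=36, bounds=[0,36]
  i=5: D_i=min(4*2^5,36)=36, bounds=[0,36]
  i=6: D_i=min(4*2^6,36)=36, bounds=[0,36]
  i=7: D_i=min(4*2^7,36)=36, bounds=[0,36]
  i=8: D_i=min(4*2^8,36)=36, bounds=[0,36]

Answer: [0,4] [0,8] [0,16] [0,32] [0,36] [0,36] [0,36] [0,36] [0,36]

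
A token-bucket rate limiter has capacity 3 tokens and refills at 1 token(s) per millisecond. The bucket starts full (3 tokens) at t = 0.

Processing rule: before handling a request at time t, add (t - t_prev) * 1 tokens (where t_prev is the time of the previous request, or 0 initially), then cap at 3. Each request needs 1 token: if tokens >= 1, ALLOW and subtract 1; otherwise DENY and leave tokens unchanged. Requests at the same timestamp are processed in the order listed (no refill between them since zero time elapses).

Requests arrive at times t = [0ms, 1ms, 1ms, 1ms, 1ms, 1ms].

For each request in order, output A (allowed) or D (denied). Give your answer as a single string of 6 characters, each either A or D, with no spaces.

Answer: AAAADD

Derivation:
Simulating step by step:
  req#1 t=0ms: ALLOW
  req#2 t=1ms: ALLOW
  req#3 t=1ms: ALLOW
  req#4 t=1ms: ALLOW
  req#5 t=1ms: DENY
  req#6 t=1ms: DENY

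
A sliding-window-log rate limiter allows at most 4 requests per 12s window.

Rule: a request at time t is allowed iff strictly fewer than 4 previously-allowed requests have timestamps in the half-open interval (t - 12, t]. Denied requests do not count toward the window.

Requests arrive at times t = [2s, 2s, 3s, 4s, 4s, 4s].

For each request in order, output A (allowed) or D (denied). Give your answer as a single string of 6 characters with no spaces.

Tracking allowed requests in the window:
  req#1 t=2s: ALLOW
  req#2 t=2s: ALLOW
  req#3 t=3s: ALLOW
  req#4 t=4s: ALLOW
  req#5 t=4s: DENY
  req#6 t=4s: DENY

Answer: AAAADD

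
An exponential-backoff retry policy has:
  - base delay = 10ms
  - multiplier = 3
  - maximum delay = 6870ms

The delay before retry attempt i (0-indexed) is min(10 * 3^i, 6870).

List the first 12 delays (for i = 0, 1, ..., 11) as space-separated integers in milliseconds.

Computing each delay:
  i=0: min(10*3^0, 6870) = 10
  i=1: min(10*3^1, 6870) = 30
  i=2: min(10*3^2, 6870) = 90
  i=3: min(10*3^3, 6870) = 270
  i=4: min(10*3^4, 6870) = 810
  i=5: min(10*3^5, 6870) = 2430
  i=6: min(10*3^6, 6870) = 6870
  i=7: min(10*3^7, 6870) = 6870
  i=8: min(10*3^8, 6870) = 6870
  i=9: min(10*3^9, 6870) = 6870
  i=10: min(10*3^10, 6870) = 6870
  i=11: min(10*3^11, 6870) = 6870

Answer: 10 30 90 270 810 2430 6870 6870 6870 6870 6870 6870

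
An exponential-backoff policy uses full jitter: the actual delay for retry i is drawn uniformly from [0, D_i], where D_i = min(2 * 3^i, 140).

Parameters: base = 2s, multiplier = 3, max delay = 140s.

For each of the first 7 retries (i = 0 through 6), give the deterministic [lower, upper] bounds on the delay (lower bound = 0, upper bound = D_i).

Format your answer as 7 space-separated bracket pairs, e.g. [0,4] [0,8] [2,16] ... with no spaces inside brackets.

Computing bounds per retry:
  i=0: D_i=min(2*3^0,140)=2, bounds=[0,2]
  i=1: D_i=min(2*3^1,140)=6, bounds=[0,6]
  i=2: D_i=min(2*3^2,140)=18, bounds=[0,18]
  i=3: D_i=min(2*3^3,140)=54, bounds=[0,54]
  i=4: D_i=min(2*3^4,140)=140, bounds=[0,140]
  i=5: D_i=min(2*3^5,140)=140, bounds=[0,140]
  i=6: D_i=min(2*3^6,140)=140, bounds=[0,140]

Answer: [0,2] [0,6] [0,18] [0,54] [0,140] [0,140] [0,140]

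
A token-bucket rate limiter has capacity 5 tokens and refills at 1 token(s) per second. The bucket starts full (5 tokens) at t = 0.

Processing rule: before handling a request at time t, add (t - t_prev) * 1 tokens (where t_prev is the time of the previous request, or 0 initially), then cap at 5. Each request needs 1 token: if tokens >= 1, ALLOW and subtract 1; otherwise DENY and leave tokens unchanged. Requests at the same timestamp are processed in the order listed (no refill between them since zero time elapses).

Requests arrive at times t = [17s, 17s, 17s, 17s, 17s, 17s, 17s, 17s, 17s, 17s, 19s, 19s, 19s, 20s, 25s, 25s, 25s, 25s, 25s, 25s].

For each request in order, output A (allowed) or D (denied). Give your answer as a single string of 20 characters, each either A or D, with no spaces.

Answer: AAAAADDDDDAADAAAAAAD

Derivation:
Simulating step by step:
  req#1 t=17s: ALLOW
  req#2 t=17s: ALLOW
  req#3 t=17s: ALLOW
  req#4 t=17s: ALLOW
  req#5 t=17s: ALLOW
  req#6 t=17s: DENY
  req#7 t=17s: DENY
  req#8 t=17s: DENY
  req#9 t=17s: DENY
  req#10 t=17s: DENY
  req#11 t=19s: ALLOW
  req#12 t=19s: ALLOW
  req#13 t=19s: DENY
  req#14 t=20s: ALLOW
  req#15 t=25s: ALLOW
  req#16 t=25s: ALLOW
  req#17 t=25s: ALLOW
  req#18 t=25s: ALLOW
  req#19 t=25s: ALLOW
  req#20 t=25s: DENY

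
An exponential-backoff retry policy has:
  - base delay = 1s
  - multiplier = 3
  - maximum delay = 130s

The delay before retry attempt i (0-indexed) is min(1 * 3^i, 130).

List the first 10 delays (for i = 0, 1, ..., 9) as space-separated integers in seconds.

Computing each delay:
  i=0: min(1*3^0, 130) = 1
  i=1: min(1*3^1, 130) = 3
  i=2: min(1*3^2, 130) = 9
  i=3: min(1*3^3, 130) = 27
  i=4: min(1*3^4, 130) = 81
  i=5: min(1*3^5, 130) = 130
  i=6: min(1*3^6, 130) = 130
  i=7: min(1*3^7, 130) = 130
  i=8: min(1*3^8, 130) = 130
  i=9: min(1*3^9, 130) = 130

Answer: 1 3 9 27 81 130 130 130 130 130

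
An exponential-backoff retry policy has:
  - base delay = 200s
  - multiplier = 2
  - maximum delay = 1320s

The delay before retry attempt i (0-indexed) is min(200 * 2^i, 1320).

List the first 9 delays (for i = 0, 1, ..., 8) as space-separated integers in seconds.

Answer: 200 400 800 1320 1320 1320 1320 1320 1320

Derivation:
Computing each delay:
  i=0: min(200*2^0, 1320) = 200
  i=1: min(200*2^1, 1320) = 400
  i=2: min(200*2^2, 1320) = 800
  i=3: min(200*2^3, 1320) = 1320
  i=4: min(200*2^4, 1320) = 1320
  i=5: min(200*2^5, 1320) = 1320
  i=6: min(200*2^6, 1320) = 1320
  i=7: min(200*2^7, 1320) = 1320
  i=8: min(200*2^8, 1320) = 1320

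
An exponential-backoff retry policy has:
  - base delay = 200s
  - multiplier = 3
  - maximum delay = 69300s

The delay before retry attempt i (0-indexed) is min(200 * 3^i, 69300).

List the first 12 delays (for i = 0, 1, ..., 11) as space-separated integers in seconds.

Answer: 200 600 1800 5400 16200 48600 69300 69300 69300 69300 69300 69300

Derivation:
Computing each delay:
  i=0: min(200*3^0, 69300) = 200
  i=1: min(200*3^1, 69300) = 600
  i=2: min(200*3^2, 69300) = 1800
  i=3: min(200*3^3, 69300) = 5400
  i=4: min(200*3^4, 69300) = 16200
  i=5: min(200*3^5, 69300) = 48600
  i=6: min(200*3^6, 69300) = 69300
  i=7: min(200*3^7, 69300) = 69300
  i=8: min(200*3^8, 69300) = 69300
  i=9: min(200*3^9, 69300) = 69300
  i=10: min(200*3^10, 69300) = 69300
  i=11: min(200*3^11, 69300) = 69300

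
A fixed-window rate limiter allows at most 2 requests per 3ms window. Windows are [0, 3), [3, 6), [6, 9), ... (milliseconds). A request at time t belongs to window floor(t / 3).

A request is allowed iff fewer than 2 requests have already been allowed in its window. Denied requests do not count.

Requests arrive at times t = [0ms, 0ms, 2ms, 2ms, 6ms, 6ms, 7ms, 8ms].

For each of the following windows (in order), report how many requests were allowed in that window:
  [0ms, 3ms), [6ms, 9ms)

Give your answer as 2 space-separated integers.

Answer: 2 2

Derivation:
Processing requests:
  req#1 t=0ms (window 0): ALLOW
  req#2 t=0ms (window 0): ALLOW
  req#3 t=2ms (window 0): DENY
  req#4 t=2ms (window 0): DENY
  req#5 t=6ms (window 2): ALLOW
  req#6 t=6ms (window 2): ALLOW
  req#7 t=7ms (window 2): DENY
  req#8 t=8ms (window 2): DENY

Allowed counts by window: 2 2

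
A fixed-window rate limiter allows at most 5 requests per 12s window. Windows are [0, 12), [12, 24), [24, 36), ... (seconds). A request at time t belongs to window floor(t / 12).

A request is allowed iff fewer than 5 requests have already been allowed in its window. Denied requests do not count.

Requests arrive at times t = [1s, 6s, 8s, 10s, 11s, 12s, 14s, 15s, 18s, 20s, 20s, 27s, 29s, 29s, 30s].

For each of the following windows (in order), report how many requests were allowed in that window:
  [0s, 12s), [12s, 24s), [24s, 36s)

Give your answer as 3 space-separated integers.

Answer: 5 5 4

Derivation:
Processing requests:
  req#1 t=1s (window 0): ALLOW
  req#2 t=6s (window 0): ALLOW
  req#3 t=8s (window 0): ALLOW
  req#4 t=10s (window 0): ALLOW
  req#5 t=11s (window 0): ALLOW
  req#6 t=12s (window 1): ALLOW
  req#7 t=14s (window 1): ALLOW
  req#8 t=15s (window 1): ALLOW
  req#9 t=18s (window 1): ALLOW
  req#10 t=20s (window 1): ALLOW
  req#11 t=20s (window 1): DENY
  req#12 t=27s (window 2): ALLOW
  req#13 t=29s (window 2): ALLOW
  req#14 t=29s (window 2): ALLOW
  req#15 t=30s (window 2): ALLOW

Allowed counts by window: 5 5 4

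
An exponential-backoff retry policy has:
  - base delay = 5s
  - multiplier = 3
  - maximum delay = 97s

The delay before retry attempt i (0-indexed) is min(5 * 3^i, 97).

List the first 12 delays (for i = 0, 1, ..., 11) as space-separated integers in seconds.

Answer: 5 15 45 97 97 97 97 97 97 97 97 97

Derivation:
Computing each delay:
  i=0: min(5*3^0, 97) = 5
  i=1: min(5*3^1, 97) = 15
  i=2: min(5*3^2, 97) = 45
  i=3: min(5*3^3, 97) = 97
  i=4: min(5*3^4, 97) = 97
  i=5: min(5*3^5, 97) = 97
  i=6: min(5*3^6, 97) = 97
  i=7: min(5*3^7, 97) = 97
  i=8: min(5*3^8, 97) = 97
  i=9: min(5*3^9, 97) = 97
  i=10: min(5*3^10, 97) = 97
  i=11: min(5*3^11, 97) = 97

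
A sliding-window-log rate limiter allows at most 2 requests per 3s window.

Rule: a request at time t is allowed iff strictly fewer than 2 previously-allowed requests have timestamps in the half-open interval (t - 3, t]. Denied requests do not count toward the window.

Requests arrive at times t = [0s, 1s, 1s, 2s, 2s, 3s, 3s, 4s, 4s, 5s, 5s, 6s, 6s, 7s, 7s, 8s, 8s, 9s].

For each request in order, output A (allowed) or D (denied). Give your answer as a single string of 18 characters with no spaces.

Answer: AADDDADADDDADADDDA

Derivation:
Tracking allowed requests in the window:
  req#1 t=0s: ALLOW
  req#2 t=1s: ALLOW
  req#3 t=1s: DENY
  req#4 t=2s: DENY
  req#5 t=2s: DENY
  req#6 t=3s: ALLOW
  req#7 t=3s: DENY
  req#8 t=4s: ALLOW
  req#9 t=4s: DENY
  req#10 t=5s: DENY
  req#11 t=5s: DENY
  req#12 t=6s: ALLOW
  req#13 t=6s: DENY
  req#14 t=7s: ALLOW
  req#15 t=7s: DENY
  req#16 t=8s: DENY
  req#17 t=8s: DENY
  req#18 t=9s: ALLOW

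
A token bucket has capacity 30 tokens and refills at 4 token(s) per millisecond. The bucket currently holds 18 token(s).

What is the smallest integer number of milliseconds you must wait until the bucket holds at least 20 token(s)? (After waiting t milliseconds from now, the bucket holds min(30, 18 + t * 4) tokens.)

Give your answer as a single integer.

Answer: 1

Derivation:
Need 18 + t * 4 >= 20, so t >= 2/4.
Smallest integer t = ceil(2/4) = 1.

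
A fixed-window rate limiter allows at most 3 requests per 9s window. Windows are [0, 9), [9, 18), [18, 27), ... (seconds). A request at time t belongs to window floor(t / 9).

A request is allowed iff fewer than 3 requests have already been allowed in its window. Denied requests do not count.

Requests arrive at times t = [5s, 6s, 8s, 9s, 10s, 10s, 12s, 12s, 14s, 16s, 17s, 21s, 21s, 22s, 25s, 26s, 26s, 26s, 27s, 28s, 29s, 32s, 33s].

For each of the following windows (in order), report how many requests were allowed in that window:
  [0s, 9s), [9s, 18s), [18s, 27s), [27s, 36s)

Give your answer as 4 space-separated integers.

Processing requests:
  req#1 t=5s (window 0): ALLOW
  req#2 t=6s (window 0): ALLOW
  req#3 t=8s (window 0): ALLOW
  req#4 t=9s (window 1): ALLOW
  req#5 t=10s (window 1): ALLOW
  req#6 t=10s (window 1): ALLOW
  req#7 t=12s (window 1): DENY
  req#8 t=12s (window 1): DENY
  req#9 t=14s (window 1): DENY
  req#10 t=16s (window 1): DENY
  req#11 t=17s (window 1): DENY
  req#12 t=21s (window 2): ALLOW
  req#13 t=21s (window 2): ALLOW
  req#14 t=22s (window 2): ALLOW
  req#15 t=25s (window 2): DENY
  req#16 t=26s (window 2): DENY
  req#17 t=26s (window 2): DENY
  req#18 t=26s (window 2): DENY
  req#19 t=27s (window 3): ALLOW
  req#20 t=28s (window 3): ALLOW
  req#21 t=29s (window 3): ALLOW
  req#22 t=32s (window 3): DENY
  req#23 t=33s (window 3): DENY

Allowed counts by window: 3 3 3 3

Answer: 3 3 3 3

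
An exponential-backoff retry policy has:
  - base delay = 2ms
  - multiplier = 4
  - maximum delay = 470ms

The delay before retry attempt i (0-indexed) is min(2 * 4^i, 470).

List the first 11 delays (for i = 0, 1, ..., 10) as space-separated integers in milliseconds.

Computing each delay:
  i=0: min(2*4^0, 470) = 2
  i=1: min(2*4^1, 470) = 8
  i=2: min(2*4^2, 470) = 32
  i=3: min(2*4^3, 470) = 128
  i=4: min(2*4^4, 470) = 470
  i=5: min(2*4^5, 470) = 470
  i=6: min(2*4^6, 470) = 470
  i=7: min(2*4^7, 470) = 470
  i=8: min(2*4^8, 470) = 470
  i=9: min(2*4^9, 470) = 470
  i=10: min(2*4^10, 470) = 470

Answer: 2 8 32 128 470 470 470 470 470 470 470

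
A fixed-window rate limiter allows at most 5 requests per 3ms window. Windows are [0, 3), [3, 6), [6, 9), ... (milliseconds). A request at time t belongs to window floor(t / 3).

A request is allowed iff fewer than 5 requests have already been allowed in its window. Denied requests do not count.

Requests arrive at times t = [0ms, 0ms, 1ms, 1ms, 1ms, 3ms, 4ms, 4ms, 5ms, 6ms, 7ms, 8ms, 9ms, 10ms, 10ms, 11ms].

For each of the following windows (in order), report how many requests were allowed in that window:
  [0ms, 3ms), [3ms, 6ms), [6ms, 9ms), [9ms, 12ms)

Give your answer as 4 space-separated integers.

Processing requests:
  req#1 t=0ms (window 0): ALLOW
  req#2 t=0ms (window 0): ALLOW
  req#3 t=1ms (window 0): ALLOW
  req#4 t=1ms (window 0): ALLOW
  req#5 t=1ms (window 0): ALLOW
  req#6 t=3ms (window 1): ALLOW
  req#7 t=4ms (window 1): ALLOW
  req#8 t=4ms (window 1): ALLOW
  req#9 t=5ms (window 1): ALLOW
  req#10 t=6ms (window 2): ALLOW
  req#11 t=7ms (window 2): ALLOW
  req#12 t=8ms (window 2): ALLOW
  req#13 t=9ms (window 3): ALLOW
  req#14 t=10ms (window 3): ALLOW
  req#15 t=10ms (window 3): ALLOW
  req#16 t=11ms (window 3): ALLOW

Allowed counts by window: 5 4 3 4

Answer: 5 4 3 4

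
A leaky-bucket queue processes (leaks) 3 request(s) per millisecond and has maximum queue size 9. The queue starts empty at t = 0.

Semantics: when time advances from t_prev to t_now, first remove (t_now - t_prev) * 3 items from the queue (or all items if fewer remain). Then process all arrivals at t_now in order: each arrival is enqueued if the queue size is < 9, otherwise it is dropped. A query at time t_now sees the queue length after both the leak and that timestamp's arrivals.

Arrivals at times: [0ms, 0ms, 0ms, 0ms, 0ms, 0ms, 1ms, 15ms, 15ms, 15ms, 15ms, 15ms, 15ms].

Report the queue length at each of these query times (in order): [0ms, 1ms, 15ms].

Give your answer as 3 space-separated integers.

Answer: 6 4 6

Derivation:
Queue lengths at query times:
  query t=0ms: backlog = 6
  query t=1ms: backlog = 4
  query t=15ms: backlog = 6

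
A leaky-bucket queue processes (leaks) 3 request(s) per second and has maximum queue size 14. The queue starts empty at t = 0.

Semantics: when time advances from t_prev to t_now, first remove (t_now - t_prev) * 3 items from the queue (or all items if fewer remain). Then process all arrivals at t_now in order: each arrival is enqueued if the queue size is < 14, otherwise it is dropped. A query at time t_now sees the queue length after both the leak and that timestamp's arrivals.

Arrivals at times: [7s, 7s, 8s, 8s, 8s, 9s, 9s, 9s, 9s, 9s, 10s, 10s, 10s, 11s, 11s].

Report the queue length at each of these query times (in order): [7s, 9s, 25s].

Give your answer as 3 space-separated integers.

Answer: 2 5 0

Derivation:
Queue lengths at query times:
  query t=7s: backlog = 2
  query t=9s: backlog = 5
  query t=25s: backlog = 0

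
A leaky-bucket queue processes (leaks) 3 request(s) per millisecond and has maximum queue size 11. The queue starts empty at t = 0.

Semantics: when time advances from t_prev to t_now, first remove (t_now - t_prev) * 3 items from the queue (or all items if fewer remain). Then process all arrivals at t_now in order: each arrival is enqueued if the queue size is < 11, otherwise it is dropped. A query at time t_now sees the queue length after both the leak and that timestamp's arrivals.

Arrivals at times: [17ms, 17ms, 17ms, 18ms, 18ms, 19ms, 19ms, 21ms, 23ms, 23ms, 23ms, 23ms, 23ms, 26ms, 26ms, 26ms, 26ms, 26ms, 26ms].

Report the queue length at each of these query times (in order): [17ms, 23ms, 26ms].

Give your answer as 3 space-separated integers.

Answer: 3 5 6

Derivation:
Queue lengths at query times:
  query t=17ms: backlog = 3
  query t=23ms: backlog = 5
  query t=26ms: backlog = 6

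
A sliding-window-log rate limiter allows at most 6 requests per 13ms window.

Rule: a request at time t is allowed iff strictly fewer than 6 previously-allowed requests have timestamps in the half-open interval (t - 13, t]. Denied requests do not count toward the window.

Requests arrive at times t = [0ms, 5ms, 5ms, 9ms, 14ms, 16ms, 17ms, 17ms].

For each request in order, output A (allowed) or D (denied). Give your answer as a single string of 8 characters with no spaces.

Answer: AAAAAAAD

Derivation:
Tracking allowed requests in the window:
  req#1 t=0ms: ALLOW
  req#2 t=5ms: ALLOW
  req#3 t=5ms: ALLOW
  req#4 t=9ms: ALLOW
  req#5 t=14ms: ALLOW
  req#6 t=16ms: ALLOW
  req#7 t=17ms: ALLOW
  req#8 t=17ms: DENY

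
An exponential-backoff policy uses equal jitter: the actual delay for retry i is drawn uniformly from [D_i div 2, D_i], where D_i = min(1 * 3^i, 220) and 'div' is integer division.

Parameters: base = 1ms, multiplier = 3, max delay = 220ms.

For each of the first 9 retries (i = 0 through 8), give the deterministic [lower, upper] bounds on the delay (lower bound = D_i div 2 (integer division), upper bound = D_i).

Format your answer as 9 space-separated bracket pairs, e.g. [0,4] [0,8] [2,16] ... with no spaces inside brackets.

Answer: [0,1] [1,3] [4,9] [13,27] [40,81] [110,220] [110,220] [110,220] [110,220]

Derivation:
Computing bounds per retry:
  i=0: D_i=min(1*3^0,220)=1, bounds=[0,1]
  i=1: D_i=min(1*3^1,220)=3, bounds=[1,3]
  i=2: D_i=min(1*3^2,220)=9, bounds=[4,9]
  i=3: D_i=min(1*3^3,220)=27, bounds=[13,27]
  i=4: D_i=min(1*3^4,220)=81, bounds=[40,81]
  i=5: D_i=min(1*3^5,220)=220, bounds=[110,220]
  i=6: D_i=min(1*3^6,220)=220, bounds=[110,220]
  i=7: D_i=min(1*3^7,220)=220, bounds=[110,220]
  i=8: D_i=min(1*3^8,220)=220, bounds=[110,220]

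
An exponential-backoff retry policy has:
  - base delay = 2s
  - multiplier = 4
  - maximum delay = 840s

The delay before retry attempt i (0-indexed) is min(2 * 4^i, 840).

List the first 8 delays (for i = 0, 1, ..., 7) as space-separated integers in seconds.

Answer: 2 8 32 128 512 840 840 840

Derivation:
Computing each delay:
  i=0: min(2*4^0, 840) = 2
  i=1: min(2*4^1, 840) = 8
  i=2: min(2*4^2, 840) = 32
  i=3: min(2*4^3, 840) = 128
  i=4: min(2*4^4, 840) = 512
  i=5: min(2*4^5, 840) = 840
  i=6: min(2*4^6, 840) = 840
  i=7: min(2*4^7, 840) = 840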